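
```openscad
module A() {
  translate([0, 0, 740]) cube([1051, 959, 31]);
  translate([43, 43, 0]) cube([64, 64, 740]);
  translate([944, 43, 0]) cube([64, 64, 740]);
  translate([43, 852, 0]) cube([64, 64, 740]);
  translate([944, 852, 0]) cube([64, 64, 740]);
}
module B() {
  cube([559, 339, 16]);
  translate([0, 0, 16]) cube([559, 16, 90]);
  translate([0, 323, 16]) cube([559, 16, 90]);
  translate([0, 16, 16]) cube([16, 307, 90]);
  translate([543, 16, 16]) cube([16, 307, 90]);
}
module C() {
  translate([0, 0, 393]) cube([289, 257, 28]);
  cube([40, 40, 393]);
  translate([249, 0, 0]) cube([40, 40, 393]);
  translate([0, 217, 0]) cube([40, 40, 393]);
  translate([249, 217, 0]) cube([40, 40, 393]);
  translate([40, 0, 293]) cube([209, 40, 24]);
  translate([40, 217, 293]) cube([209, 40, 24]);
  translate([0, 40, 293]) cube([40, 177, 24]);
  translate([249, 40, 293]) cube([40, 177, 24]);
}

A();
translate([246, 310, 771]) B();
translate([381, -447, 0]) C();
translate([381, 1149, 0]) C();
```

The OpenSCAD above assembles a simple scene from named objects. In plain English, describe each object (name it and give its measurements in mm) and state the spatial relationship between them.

A is a table with a 1051×959 mm rectangular top, 31 mm thick, top surface at z = 771 mm, supported by four 64×64 mm square legs, each inset 43 mm from the nearest pair of top edges, running from the floor.

B is an open-topped rectangular box: outside dimensions 559×339×106 mm, with a uniform wall and base thickness of 16 mm. The base is a full 559×339 slab on the floor; four walls sit on top of the base. The front and back walls (the −y and +y sides) span the full width; the two side walls fit between them.

C is a simple wooden stool: a rectangular seat 289 mm (x) by 257 mm (y), 28 mm thick, top face at z = 421 mm, on four square legs, each 40×40 mm in cross-section. The legs rest on z = 0, each flush with a corner of the seat. Four stretchers, 40 mm wide and 24 mm tall, connect adjacent legs with their undersides at z = 293 mm, each running between the inner faces of the legs it joins and aligned with the legs' outer faces on the other axis.

The open box is on top of the table, centred. Two stools sit around the table at the −y, +y sides.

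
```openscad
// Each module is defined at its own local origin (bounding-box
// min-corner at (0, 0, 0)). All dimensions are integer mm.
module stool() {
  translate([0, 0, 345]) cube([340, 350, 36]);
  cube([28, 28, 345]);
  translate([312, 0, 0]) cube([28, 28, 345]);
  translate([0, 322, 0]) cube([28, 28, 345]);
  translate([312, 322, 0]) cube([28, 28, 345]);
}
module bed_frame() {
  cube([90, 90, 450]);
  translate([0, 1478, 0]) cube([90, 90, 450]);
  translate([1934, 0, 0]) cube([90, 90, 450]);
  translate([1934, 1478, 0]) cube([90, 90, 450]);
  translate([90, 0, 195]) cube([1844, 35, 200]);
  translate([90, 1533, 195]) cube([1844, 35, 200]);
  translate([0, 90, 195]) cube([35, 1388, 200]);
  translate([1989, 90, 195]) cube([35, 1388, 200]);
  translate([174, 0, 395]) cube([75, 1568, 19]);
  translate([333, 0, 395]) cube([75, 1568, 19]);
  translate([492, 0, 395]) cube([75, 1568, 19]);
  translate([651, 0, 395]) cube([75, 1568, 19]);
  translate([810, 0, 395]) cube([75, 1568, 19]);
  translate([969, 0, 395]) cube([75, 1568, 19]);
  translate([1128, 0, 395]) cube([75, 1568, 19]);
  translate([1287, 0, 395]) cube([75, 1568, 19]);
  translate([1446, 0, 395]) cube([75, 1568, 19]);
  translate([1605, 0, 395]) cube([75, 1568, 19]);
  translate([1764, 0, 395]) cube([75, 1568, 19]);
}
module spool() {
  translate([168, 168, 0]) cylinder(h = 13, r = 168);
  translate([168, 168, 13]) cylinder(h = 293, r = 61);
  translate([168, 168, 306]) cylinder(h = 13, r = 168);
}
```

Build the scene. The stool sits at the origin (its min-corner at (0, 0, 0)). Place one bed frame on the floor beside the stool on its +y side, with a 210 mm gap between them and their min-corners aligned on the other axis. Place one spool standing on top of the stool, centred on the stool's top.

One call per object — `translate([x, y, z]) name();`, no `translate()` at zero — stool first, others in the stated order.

stool();
translate([0, 560, 0]) bed_frame();
translate([2, 7, 381]) spool();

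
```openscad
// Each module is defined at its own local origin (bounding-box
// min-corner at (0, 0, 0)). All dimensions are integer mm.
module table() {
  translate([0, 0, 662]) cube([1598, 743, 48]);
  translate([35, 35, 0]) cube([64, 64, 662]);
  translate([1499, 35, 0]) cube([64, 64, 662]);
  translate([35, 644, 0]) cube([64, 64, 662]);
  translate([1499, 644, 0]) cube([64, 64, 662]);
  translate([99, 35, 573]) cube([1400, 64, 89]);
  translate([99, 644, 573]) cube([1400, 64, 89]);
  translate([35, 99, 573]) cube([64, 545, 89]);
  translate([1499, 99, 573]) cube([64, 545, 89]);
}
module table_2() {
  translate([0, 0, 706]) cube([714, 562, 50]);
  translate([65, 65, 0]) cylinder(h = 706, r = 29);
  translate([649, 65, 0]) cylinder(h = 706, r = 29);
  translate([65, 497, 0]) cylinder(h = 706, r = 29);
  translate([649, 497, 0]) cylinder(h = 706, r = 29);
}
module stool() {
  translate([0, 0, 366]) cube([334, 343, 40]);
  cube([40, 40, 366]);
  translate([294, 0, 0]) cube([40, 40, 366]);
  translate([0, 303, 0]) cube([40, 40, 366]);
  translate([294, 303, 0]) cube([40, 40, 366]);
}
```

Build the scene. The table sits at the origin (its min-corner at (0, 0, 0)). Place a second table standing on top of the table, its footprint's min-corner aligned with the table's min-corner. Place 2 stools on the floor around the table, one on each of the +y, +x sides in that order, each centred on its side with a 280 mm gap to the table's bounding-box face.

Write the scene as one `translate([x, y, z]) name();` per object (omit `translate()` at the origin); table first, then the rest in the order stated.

table();
translate([0, 0, 710]) table_2();
translate([632, 1023, 0]) stool();
translate([1878, 200, 0]) stool();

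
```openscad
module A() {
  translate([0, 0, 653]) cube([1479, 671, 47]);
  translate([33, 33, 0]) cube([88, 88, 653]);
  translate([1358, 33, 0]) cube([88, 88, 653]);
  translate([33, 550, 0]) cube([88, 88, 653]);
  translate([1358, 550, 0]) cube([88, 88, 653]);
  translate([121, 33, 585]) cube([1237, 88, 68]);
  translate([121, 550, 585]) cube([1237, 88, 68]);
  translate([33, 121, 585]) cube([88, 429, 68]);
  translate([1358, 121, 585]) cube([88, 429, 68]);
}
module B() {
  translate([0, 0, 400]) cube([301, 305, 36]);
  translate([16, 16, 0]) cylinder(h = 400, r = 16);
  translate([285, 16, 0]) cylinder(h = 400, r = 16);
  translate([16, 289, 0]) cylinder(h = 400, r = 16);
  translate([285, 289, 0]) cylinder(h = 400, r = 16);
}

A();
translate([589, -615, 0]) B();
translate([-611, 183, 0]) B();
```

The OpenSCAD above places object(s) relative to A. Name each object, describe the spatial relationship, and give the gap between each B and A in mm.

Each stool's nearest face is 310 mm from the table's bounding box.

A is a table. B is a stool. Two stools sit around the table at the −y, −x sides. The gap between each stool and the table is 310 mm.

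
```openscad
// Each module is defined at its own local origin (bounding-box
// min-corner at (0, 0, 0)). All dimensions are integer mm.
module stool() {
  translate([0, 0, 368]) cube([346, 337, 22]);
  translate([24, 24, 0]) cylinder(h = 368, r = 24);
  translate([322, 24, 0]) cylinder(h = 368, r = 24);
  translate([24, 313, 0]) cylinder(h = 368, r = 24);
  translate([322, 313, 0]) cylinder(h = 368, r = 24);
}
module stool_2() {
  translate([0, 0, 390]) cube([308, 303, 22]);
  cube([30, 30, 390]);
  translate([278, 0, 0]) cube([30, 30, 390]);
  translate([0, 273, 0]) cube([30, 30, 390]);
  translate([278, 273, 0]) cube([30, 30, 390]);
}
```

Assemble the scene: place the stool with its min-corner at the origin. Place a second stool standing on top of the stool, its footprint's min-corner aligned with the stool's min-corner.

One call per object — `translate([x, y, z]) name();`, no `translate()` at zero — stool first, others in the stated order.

stool();
translate([0, 0, 390]) stool_2();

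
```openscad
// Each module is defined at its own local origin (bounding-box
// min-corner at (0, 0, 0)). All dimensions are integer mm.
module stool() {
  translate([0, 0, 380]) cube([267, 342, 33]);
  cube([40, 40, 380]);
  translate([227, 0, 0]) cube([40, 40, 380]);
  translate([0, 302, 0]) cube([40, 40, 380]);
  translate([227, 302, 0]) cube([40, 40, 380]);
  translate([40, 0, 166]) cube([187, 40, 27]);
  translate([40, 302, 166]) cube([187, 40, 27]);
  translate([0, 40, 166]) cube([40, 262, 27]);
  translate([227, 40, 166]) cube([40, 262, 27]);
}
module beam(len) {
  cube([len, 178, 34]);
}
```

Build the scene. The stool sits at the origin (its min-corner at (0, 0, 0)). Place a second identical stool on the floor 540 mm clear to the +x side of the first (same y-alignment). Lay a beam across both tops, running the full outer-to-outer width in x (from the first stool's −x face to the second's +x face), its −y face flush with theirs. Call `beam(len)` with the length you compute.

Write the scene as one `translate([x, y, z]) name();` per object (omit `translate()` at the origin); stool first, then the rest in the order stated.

stool();
translate([807, 0, 0]) stool();
translate([0, 0, 413]) beam(1074);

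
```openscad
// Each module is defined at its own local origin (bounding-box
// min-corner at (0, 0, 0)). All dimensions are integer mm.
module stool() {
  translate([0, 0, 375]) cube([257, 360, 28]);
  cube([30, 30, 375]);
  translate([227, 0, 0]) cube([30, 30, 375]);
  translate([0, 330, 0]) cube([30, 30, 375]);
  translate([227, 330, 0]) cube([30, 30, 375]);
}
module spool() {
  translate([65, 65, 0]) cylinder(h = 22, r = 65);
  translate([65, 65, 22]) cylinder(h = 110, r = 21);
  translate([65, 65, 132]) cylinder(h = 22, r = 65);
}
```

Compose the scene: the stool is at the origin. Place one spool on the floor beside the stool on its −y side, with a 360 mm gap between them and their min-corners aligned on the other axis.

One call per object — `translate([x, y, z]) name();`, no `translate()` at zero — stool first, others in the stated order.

stool();
translate([0, -490, 0]) spool();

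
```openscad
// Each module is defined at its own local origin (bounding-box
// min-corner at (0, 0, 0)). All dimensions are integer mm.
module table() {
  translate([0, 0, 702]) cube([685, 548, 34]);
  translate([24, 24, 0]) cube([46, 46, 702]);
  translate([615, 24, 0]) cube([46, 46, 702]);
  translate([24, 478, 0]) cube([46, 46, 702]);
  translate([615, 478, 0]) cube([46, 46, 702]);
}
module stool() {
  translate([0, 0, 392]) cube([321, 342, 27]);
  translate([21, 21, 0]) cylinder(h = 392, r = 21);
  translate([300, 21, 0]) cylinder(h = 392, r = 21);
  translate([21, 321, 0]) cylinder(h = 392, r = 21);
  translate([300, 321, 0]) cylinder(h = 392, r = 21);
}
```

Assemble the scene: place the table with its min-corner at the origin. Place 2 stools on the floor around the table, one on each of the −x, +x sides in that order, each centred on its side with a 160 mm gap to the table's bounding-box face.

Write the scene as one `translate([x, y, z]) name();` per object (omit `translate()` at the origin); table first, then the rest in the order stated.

table();
translate([-481, 103, 0]) stool();
translate([845, 103, 0]) stool();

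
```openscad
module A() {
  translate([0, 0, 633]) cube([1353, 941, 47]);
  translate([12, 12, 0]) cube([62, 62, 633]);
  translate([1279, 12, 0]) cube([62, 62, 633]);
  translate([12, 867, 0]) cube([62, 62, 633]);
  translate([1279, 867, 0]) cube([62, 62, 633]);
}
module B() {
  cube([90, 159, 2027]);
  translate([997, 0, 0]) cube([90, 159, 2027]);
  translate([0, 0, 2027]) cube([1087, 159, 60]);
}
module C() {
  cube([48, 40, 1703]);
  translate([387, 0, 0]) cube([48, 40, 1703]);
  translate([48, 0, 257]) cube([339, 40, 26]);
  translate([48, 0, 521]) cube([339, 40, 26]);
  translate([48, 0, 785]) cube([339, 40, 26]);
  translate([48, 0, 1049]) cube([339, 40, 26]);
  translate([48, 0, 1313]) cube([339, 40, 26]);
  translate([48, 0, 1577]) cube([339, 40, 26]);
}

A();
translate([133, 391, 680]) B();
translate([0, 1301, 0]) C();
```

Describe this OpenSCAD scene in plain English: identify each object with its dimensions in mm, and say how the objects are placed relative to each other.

A is a rectangular dining table. The top is 1353×941×47 mm with its upper surface at z = 680 mm. It stands on four 62×62 mm square legs, each inset 12 mm from the nearest pair of top edges, running from the floor to the underside of the top.

B is a door frame. The clear opening is 907 mm wide and 2027 mm high. Two 90 mm wide jambs, 159 mm deep, stand either side of the opening from the floor to the top of the opening. A 60 mm thick head sits across the top of both jambs, spanning the full outside width of the frame.

C is a wooden ladder with two side rails of 48×40 mm section and 1703 mm height, set 435 mm apart overall. Between them run 6 rectangular rungs (40 mm deep, 26 mm thick), front faces flush with the rails' −y face. The bottom of the first rung is 257 mm above the floor and each subsequent rung is 264 mm higher than the one below.

The door frame is on top of the table, centred. The ladder is on the floor beside the table on its +y side.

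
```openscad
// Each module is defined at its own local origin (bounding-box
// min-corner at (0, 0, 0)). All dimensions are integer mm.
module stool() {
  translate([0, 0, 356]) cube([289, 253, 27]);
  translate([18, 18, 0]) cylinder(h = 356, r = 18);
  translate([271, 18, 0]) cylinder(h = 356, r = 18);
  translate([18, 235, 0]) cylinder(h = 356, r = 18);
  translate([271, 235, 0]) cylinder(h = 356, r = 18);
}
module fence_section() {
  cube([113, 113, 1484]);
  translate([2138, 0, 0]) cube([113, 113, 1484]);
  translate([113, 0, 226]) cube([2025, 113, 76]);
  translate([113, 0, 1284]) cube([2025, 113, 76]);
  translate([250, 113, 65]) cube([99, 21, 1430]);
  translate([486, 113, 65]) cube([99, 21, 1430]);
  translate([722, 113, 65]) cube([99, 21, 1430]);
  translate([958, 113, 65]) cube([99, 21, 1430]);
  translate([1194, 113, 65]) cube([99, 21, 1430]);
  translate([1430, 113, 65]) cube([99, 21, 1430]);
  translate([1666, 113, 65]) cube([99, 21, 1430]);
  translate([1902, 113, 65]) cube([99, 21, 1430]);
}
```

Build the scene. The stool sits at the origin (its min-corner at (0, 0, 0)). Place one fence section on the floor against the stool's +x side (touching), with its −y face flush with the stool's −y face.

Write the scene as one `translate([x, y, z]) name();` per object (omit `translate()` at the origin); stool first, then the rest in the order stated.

stool();
translate([289, 0, 0]) fence_section();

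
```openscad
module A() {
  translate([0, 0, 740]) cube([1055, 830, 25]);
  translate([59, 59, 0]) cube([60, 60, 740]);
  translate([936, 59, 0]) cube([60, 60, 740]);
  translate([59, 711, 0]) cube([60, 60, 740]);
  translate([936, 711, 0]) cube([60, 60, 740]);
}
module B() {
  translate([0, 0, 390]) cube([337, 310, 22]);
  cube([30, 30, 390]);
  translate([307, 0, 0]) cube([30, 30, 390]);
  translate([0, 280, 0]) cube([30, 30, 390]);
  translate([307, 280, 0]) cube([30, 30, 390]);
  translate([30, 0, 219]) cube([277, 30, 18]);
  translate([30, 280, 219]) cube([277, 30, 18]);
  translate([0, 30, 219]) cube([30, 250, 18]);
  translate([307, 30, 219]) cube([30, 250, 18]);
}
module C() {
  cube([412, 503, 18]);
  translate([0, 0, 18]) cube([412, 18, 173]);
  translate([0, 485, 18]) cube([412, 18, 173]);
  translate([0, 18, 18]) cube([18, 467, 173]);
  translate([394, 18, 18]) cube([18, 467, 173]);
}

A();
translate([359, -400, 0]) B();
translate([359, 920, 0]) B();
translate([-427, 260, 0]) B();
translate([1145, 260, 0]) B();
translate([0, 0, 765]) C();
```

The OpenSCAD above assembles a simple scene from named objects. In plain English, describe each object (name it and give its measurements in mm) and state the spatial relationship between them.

A is a table: top 1055 mm (x) × 830 mm (y), 25 mm thick, upper face at z = 765 mm, on four 60×60 mm square legs, each inset 59 mm from the nearest pair of top edges, running from z = 0 to the bottom of the top.

B is a four-legged stool. The seat is a 337×310×22 mm slab whose top surface is at z = 412 mm; four square legs, each 30×30 mm in cross-section, run from the floor (z = 0) to the underside of the seat, each flush with a corner of the seat. Four stretchers, 30 mm wide and 18 mm tall, connect adjacent legs with their undersides at z = 219 mm, each running between the inner faces of the legs it joins and aligned with the legs' outer faces on the other axis.

C is an open-topped rectangular box: outside dimensions 412×503×191 mm, with a uniform wall and base thickness of 18 mm. The base is a full 412×503 slab on the floor; four walls sit on top of the base. The front and back walls (the −y and +y sides) span the full width; the two side walls fit between them.

Four stools sit around the table at the −y, +y, −x, +x sides. The open box is on top of the table.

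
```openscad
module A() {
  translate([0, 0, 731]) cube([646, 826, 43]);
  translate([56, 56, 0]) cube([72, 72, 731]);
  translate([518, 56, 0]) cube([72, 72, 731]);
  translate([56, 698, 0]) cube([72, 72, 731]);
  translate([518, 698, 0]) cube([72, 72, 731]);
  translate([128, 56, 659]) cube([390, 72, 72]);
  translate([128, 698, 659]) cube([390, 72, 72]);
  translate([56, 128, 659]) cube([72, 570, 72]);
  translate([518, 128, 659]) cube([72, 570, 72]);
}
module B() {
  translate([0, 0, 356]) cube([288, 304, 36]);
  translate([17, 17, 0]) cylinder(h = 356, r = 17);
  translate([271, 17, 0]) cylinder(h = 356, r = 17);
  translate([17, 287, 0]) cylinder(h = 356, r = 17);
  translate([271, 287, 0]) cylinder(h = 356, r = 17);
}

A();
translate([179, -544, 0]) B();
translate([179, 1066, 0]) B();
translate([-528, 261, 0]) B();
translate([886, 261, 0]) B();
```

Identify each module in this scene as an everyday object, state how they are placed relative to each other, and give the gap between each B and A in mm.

Each stool's nearest face is 240 mm from the table's bounding box.

A is a table. B is a stool. Four stools sit around the table at the −y, +y, −x, +x sides. The gap between each stool and the table is 240 mm.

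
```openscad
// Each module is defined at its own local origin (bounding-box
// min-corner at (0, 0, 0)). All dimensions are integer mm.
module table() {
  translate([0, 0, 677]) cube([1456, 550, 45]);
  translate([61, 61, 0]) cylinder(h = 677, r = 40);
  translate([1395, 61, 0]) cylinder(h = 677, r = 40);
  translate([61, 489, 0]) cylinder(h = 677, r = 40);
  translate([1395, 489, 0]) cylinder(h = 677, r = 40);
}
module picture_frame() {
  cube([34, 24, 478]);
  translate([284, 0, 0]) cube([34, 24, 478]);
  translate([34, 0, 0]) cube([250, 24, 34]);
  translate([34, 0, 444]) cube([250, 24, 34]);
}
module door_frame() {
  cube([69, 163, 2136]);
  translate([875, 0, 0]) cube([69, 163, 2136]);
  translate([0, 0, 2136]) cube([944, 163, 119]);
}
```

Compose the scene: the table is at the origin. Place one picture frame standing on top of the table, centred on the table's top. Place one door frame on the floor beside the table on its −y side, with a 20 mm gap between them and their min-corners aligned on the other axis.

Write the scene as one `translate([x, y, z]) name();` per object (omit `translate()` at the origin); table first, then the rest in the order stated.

table();
translate([569, 263, 722]) picture_frame();
translate([0, -183, 0]) door_frame();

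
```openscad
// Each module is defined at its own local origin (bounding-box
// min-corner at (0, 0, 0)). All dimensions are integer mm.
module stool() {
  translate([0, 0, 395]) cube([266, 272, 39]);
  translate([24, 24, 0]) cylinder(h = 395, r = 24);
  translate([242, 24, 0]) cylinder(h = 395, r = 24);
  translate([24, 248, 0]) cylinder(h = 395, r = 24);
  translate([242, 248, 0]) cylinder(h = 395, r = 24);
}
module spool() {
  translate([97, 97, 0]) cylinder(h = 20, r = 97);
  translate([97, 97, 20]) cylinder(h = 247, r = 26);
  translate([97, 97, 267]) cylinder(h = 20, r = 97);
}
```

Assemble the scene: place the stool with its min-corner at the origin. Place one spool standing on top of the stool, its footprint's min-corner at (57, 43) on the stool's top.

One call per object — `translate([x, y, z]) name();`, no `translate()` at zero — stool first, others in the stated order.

stool();
translate([57, 43, 434]) spool();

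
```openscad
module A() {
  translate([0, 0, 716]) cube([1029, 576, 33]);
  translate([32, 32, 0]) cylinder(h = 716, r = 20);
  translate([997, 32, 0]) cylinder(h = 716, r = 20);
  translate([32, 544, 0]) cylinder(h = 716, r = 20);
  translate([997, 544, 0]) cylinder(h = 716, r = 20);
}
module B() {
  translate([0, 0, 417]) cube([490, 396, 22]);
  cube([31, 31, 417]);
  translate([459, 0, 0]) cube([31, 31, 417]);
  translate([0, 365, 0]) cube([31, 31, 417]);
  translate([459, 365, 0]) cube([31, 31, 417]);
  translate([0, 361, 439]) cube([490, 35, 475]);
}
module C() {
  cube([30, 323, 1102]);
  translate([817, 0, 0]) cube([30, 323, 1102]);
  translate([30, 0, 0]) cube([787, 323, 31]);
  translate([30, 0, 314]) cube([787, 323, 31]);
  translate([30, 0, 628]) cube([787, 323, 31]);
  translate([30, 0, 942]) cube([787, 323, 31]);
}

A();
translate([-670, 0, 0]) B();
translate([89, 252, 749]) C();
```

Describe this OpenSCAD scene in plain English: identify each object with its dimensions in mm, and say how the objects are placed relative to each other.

A is a table with a 1029×576 mm rectangular top, 33 mm thick, top surface at z = 749 mm, supported by four round legs of 40 mm diameter, each leg's bounding box inset 12 mm from the nearest pair of top edges, running from the floor.

B is a chair: 490×396 mm seat, 22 mm thick, top at z = 439 mm, on four 31 mm square corner legs flush with the seat edges. A 35 mm thick backrest slab spans the full seat width, extending 475 mm above the seat top, its back face flush with the seat's +y edge.

C is a bookshelf 847 mm wide overall, 323 mm deep and 1102 mm tall. The two sides are 30 mm thick vertical panels. 4 horizontal shelves of 31 mm thickness span between the inner faces of the sides; the lowest shelf sits on the floor and shelves are stacked with a clear vertical gap of 283 mm between each pair.

The chair is on the floor beside the table on its −x side. The bookshelf is on top of the table.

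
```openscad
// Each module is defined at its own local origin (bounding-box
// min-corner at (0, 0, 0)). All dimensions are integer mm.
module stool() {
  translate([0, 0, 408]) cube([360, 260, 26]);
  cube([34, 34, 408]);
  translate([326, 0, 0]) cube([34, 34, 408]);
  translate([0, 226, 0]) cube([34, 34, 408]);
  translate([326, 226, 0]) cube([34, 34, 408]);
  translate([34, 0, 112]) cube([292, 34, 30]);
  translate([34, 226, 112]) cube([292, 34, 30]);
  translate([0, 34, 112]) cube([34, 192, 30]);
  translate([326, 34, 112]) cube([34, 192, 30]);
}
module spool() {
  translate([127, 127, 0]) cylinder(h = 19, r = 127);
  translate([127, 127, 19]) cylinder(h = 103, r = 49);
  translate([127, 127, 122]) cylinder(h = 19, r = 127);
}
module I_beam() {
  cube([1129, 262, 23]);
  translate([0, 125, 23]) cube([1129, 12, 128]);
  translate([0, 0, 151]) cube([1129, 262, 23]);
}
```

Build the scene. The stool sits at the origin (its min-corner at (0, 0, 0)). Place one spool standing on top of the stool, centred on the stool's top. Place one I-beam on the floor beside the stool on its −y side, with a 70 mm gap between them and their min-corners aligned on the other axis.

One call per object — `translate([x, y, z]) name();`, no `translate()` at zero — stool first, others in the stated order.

stool();
translate([53, 3, 434]) spool();
translate([0, -332, 0]) I_beam();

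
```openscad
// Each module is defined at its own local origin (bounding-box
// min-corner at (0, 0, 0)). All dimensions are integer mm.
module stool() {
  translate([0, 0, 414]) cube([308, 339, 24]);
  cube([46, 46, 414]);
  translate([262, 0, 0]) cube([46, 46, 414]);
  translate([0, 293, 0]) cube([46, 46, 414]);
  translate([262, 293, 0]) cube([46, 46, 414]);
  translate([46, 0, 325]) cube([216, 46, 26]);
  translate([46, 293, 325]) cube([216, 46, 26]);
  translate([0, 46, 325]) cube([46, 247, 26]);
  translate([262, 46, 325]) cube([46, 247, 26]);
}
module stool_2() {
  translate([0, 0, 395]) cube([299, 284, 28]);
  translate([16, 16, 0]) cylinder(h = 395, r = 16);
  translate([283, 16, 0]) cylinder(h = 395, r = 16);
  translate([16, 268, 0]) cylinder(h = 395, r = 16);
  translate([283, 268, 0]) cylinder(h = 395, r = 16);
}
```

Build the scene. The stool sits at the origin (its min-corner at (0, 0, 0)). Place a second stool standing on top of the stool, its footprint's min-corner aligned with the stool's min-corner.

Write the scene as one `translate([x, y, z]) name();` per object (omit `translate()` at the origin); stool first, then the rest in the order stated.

stool();
translate([0, 0, 438]) stool_2();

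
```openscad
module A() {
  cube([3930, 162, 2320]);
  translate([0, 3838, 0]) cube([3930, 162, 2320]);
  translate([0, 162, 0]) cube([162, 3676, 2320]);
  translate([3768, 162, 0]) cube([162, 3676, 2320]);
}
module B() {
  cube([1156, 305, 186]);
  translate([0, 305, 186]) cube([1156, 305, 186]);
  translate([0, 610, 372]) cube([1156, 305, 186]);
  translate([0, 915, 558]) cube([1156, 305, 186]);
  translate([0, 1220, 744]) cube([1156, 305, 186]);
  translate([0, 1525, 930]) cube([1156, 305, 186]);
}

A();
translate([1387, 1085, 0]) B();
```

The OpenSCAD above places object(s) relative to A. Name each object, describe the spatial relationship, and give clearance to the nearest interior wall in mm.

Clearances: x = 1225, y = 923; minimum 923 mm.

A is a house frame. B is a staircase. The staircase sits inside the house frame, centred. The clearance to the nearest interior wall is 923 mm.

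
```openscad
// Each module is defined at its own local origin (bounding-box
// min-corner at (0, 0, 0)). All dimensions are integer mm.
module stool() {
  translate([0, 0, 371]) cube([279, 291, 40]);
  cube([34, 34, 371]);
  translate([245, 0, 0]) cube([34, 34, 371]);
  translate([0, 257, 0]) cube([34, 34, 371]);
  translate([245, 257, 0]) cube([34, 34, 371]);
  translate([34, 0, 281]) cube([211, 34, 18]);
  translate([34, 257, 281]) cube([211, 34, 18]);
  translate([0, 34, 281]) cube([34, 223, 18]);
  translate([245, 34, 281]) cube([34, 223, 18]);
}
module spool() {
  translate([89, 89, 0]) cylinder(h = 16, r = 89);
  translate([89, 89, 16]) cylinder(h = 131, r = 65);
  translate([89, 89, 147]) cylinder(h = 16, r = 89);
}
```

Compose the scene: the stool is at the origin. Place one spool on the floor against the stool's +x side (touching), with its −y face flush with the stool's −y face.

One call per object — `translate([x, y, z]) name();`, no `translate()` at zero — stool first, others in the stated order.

stool();
translate([279, 0, 0]) spool();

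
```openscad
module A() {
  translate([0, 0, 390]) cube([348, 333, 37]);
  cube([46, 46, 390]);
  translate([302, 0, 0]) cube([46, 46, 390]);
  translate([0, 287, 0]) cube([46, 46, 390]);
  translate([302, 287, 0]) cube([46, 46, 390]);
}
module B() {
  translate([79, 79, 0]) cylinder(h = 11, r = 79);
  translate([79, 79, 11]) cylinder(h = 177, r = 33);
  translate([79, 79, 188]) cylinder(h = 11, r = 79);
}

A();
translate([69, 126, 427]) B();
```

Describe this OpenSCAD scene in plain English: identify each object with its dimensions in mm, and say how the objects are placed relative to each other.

A is a four-legged stool. The seat is 348×333 mm, 37 mm thick, top at z = 427 mm. It stands on four square legs, each 46×46 mm in cross-section, from z = 0 to the seat underside, each flush with a corner of the seat.

B is a spool: two coaxial disc flanges of radius 79 mm and thickness 11 mm, joined by a core cylinder of radius 33 mm and height 177 mm. The lower flange rests on z = 0 and the three cylinders share a vertical axis.

The spool is on top of the stool.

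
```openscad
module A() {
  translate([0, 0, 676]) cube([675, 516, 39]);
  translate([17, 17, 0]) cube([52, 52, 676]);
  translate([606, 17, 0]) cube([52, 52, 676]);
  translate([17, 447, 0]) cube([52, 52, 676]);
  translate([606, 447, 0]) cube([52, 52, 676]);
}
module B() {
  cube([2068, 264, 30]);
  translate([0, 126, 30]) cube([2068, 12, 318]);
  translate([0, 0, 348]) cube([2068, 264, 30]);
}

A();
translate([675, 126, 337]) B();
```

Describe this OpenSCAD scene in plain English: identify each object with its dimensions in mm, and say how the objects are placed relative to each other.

A is a table: top 675 mm (x) × 516 mm (y), 39 mm thick, upper face at z = 715 mm, on four 52×52 mm square legs, each inset 17 mm from the nearest pair of top edges, running from z = 0 to the bottom of the top.

B is an I-beam lying along x, 2068 mm long. Overall section height 378 mm. Two flanges 264 mm wide (y) and 30 mm thick, one on the floor and one at the top; a web 12 mm thick runs between them, centred on the flange width.

The I-beam is beside the table with their tops flush at z = 715.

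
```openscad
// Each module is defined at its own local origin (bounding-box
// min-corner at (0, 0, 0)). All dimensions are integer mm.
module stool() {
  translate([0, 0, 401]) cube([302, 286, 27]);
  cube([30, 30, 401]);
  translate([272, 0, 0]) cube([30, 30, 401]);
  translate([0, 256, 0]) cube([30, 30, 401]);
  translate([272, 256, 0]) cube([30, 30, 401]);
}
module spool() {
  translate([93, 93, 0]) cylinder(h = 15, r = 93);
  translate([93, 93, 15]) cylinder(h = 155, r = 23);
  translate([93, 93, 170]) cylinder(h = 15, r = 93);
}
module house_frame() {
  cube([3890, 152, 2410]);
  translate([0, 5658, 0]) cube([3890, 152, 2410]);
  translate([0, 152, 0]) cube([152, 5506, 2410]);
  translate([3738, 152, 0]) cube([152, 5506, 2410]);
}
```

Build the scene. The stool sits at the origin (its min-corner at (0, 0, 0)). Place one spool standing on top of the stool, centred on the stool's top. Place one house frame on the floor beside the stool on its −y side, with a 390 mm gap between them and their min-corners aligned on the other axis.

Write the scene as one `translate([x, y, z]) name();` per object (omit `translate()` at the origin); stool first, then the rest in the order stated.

stool();
translate([58, 50, 428]) spool();
translate([0, -6200, 0]) house_frame();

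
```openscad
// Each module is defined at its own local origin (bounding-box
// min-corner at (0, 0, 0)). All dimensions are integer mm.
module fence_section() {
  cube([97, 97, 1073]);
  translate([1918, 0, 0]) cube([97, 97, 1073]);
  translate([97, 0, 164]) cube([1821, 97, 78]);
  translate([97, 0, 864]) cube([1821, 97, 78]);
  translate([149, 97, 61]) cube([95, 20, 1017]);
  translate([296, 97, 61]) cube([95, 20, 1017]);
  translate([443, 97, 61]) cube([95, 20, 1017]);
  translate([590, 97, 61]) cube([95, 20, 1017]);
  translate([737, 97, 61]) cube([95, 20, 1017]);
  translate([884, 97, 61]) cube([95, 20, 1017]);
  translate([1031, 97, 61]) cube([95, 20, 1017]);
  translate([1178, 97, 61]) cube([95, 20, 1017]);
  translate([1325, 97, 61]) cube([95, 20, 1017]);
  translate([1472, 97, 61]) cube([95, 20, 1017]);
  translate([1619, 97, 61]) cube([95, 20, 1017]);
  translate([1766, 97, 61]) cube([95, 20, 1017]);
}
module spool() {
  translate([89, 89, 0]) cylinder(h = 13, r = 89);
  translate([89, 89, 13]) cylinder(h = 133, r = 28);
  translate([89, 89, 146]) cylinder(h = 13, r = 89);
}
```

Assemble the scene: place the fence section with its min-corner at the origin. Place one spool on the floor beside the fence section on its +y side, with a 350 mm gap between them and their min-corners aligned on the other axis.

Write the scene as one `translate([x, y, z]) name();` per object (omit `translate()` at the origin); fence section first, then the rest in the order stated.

fence_section();
translate([0, 467, 0]) spool();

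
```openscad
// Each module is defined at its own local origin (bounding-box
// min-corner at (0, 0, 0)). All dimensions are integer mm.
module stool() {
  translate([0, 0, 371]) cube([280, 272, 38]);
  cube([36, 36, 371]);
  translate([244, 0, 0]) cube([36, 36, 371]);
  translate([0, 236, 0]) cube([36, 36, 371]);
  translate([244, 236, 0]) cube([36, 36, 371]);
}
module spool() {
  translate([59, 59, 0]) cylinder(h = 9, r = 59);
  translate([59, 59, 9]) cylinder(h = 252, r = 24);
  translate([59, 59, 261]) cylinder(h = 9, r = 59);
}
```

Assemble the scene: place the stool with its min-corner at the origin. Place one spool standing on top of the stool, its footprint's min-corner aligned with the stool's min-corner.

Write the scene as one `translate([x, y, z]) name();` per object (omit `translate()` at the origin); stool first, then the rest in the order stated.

stool();
translate([0, 0, 409]) spool();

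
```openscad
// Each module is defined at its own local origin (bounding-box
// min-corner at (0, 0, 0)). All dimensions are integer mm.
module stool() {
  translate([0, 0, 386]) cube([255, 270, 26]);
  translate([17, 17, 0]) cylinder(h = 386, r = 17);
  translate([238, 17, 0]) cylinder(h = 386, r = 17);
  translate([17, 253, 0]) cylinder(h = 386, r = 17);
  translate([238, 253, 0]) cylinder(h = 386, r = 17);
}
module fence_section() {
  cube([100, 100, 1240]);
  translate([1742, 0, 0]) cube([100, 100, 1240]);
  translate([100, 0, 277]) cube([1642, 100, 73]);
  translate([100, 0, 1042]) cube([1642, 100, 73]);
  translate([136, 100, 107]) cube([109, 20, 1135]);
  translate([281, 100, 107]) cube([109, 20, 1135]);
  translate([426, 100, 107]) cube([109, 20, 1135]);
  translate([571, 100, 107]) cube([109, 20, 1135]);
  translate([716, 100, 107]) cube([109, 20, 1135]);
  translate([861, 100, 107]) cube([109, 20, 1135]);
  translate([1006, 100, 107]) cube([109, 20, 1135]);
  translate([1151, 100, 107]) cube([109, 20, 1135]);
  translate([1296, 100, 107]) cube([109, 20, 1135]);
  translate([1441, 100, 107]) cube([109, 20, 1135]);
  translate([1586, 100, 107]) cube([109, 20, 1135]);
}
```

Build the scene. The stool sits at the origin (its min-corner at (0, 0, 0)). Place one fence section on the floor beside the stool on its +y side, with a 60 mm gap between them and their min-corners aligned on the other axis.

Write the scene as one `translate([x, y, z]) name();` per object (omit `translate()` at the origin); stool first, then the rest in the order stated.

stool();
translate([0, 330, 0]) fence_section();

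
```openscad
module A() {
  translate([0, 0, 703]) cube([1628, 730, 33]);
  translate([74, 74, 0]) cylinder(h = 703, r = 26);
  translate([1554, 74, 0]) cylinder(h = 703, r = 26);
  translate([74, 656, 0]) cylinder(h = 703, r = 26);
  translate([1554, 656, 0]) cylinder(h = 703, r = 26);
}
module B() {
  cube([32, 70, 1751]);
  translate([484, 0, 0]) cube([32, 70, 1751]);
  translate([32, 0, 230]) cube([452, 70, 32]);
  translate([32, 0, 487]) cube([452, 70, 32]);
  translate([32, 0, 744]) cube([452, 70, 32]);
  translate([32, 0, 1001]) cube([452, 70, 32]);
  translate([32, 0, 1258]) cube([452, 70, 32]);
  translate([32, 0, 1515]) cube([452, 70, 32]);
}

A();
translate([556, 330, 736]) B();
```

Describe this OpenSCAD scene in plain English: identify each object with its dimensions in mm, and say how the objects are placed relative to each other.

A is a rectangular dining table. The top is 1628×730×33 mm with its upper surface at z = 736 mm. It stands on four round legs of 52 mm diameter, each leg's bounding box inset 48 mm from the nearest pair of top edges, running from the floor to the underside of the top.

B is a wooden ladder with two side rails of 32×70 mm section and 1751 mm height, set 516 mm apart overall. Between them run 6 rectangular rungs (70 mm deep, 32 mm thick), front faces flush with the rails' −y face. The bottom of the first rung is 230 mm above the floor and each subsequent rung is 257 mm higher than the one below.

The ladder is on top of the table, centred.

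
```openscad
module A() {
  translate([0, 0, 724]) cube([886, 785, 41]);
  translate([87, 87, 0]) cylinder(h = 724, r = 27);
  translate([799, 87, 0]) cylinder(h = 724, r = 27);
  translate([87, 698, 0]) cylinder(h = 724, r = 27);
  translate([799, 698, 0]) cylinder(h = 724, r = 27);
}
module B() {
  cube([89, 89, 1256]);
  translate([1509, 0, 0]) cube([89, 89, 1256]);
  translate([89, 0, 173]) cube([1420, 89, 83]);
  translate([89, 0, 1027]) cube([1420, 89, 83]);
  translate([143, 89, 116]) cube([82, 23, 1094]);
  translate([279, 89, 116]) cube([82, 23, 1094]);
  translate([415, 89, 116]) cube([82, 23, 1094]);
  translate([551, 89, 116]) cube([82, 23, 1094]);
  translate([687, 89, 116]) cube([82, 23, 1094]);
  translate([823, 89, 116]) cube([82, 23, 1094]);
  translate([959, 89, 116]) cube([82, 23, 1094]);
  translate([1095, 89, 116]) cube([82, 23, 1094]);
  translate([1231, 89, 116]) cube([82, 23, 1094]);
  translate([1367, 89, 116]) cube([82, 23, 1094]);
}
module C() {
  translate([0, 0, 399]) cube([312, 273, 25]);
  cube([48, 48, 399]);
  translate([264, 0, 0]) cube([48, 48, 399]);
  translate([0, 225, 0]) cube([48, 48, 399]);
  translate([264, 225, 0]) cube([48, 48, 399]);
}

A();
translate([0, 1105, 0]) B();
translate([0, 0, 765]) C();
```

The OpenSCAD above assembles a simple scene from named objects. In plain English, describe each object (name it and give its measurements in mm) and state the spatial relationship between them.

A is a rectangular dining table. The top is 886×785×41 mm with its upper surface at z = 765 mm. It stands on four round legs of 54 mm diameter, each leg's bounding box inset 60 mm from the nearest pair of top edges, running from the floor to the underside of the top.

B is a fence section. Two 89×89 mm posts, 1256 mm tall, stand on the floor with a clear span of 1420 mm between their inner faces. Two horizontal rails of 89×83 mm section span the gap between the posts with their undersides at z = 173 mm and z = 1027 mm, flush with the posts' −y face. 10 pickets, each 82 mm wide, 23 mm thick and 1094 mm tall, are fixed to the +y face of the rails with their bottoms at z = 116 mm, evenly spaced across the span with equal gaps (rounded down to the nearest mm) at the −x end and between each pair — any rounding remainder accumulates at the +x end.

C is a simple wooden stool: a rectangular seat 312 mm (x) by 273 mm (y), 25 mm thick, top face at z = 424 mm, on four square legs, each 48×48 mm in cross-section. The legs rest on z = 0, each flush with a corner of the seat.

The fence section is on the floor beside the table on its +y side. The stool is on top of the table.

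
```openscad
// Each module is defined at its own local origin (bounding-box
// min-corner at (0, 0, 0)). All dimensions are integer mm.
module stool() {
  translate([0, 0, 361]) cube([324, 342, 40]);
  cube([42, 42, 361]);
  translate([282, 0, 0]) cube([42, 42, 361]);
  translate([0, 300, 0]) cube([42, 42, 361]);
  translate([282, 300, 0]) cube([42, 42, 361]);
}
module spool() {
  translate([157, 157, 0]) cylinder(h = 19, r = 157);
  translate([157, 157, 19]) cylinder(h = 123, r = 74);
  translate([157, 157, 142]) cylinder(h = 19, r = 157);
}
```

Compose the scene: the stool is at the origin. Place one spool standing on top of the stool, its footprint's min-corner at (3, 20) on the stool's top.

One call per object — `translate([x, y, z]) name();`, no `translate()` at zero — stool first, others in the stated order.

stool();
translate([3, 20, 401]) spool();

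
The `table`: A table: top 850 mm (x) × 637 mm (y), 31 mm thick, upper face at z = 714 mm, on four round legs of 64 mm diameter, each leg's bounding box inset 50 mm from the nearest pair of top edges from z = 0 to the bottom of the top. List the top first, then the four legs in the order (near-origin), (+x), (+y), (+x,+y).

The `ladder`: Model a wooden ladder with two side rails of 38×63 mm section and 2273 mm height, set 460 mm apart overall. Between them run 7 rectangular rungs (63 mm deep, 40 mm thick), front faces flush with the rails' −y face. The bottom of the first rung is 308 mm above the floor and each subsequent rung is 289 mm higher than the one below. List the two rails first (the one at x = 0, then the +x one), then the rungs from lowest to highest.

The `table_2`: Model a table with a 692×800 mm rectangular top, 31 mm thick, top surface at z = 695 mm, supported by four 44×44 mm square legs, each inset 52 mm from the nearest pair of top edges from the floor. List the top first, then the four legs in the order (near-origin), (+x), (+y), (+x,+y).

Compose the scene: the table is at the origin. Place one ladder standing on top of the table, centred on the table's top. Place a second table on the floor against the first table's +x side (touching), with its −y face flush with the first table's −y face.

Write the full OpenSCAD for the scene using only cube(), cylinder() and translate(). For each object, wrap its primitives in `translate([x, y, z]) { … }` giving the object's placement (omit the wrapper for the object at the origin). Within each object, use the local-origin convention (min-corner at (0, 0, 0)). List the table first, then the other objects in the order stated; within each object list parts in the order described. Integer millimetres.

translate([0, 0, 683]) cube([850, 637, 31]);
translate([82, 82, 0]) cylinder(h = 683, r = 32);
translate([768, 82, 0]) cylinder(h = 683, r = 32);
translate([82, 555, 0]) cylinder(h = 683, r = 32);
translate([768, 555, 0]) cylinder(h = 683, r = 32);
translate([195, 287, 714]) {
  cube([38, 63, 2273]);
  translate([422, 0, 0]) cube([38, 63, 2273]);
  translate([38, 0, 308]) cube([384, 63, 40]);
  translate([38, 0, 597]) cube([384, 63, 40]);
  translate([38, 0, 886]) cube([384, 63, 40]);
  translate([38, 0, 1175]) cube([384, 63, 40]);
  translate([38, 0, 1464]) cube([384, 63, 40]);
  translate([38, 0, 1753]) cube([384, 63, 40]);
  translate([38, 0, 2042]) cube([384, 63, 40]);
}
translate([850, 0, 0]) {
  translate([0, 0, 664]) cube([692, 800, 31]);
  translate([52, 52, 0]) cube([44, 44, 664]);
  translate([596, 52, 0]) cube([44, 44, 664]);
  translate([52, 704, 0]) cube([44, 44, 664]);
  translate([596, 704, 0]) cube([44, 44, 664]);
}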